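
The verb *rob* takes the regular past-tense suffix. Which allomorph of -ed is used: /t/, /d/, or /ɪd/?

The stem *rob* ends in a voiced sound other than /d/.
The -ed suffix is realized as /ɪd/ after /t, d/; as /t/ after other voiceless consonants; and as /d/ after other voiced sounds.
So -ed on *rob* is pronounced /d/.

/d/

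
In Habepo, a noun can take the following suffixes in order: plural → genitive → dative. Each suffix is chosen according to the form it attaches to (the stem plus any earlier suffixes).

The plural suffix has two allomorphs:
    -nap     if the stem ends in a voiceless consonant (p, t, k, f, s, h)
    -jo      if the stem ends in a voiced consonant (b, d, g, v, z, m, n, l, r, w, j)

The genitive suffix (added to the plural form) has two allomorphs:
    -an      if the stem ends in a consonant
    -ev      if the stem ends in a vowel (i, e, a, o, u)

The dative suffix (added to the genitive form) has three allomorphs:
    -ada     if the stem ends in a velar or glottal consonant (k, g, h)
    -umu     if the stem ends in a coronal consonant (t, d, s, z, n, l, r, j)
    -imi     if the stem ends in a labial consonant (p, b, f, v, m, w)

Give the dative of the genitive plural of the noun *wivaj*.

*wivaj* — final consonant /j/ (voiced) → -jo → *wivajjo*.
Since the final sound of the plural form *wivajjo* is /o/ (a vowel), it takes -ev, giving *wivajjoev*.
Since the final consonant of the genitive form *wivajjoev* is /v/ (labial), it takes -imi, giving *wivajjoevimi*.

wivajjoevimi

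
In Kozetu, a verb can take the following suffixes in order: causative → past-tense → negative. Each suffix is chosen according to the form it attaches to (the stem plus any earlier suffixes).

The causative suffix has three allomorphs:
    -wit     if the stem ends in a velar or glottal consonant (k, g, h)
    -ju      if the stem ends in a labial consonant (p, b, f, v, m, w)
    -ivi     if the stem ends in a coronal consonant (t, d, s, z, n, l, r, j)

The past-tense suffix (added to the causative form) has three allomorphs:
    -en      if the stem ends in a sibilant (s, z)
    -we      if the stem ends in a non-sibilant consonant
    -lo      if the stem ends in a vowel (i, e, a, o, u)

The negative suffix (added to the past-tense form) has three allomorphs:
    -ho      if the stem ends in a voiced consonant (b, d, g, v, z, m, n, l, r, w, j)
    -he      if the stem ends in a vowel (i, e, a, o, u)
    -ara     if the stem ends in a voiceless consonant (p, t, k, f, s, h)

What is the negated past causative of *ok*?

Since the final consonant of *ok* is /k/ (velar/glottal), it takes -wit, giving *okwit*.
The causative form *okwit* — final sound /t/ (a non-sibilant consonant) → -we → *okwitwe*.
Since the final sound of the past-tense form *okwitwe* is /e/ (a vowel), it takes -he, giving *okwitwehe*.

okwitwehe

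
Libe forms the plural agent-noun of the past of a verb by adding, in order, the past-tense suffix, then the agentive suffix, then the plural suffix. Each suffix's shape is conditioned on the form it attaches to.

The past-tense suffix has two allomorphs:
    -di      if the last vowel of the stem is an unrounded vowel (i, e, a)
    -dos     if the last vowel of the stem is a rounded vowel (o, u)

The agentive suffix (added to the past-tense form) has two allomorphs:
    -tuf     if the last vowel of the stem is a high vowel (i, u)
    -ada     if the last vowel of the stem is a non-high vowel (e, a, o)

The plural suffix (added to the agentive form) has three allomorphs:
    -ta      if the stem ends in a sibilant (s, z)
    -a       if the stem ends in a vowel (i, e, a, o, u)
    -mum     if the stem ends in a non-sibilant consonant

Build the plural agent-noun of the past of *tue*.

tueditufmum

*tue*: last vowel = /e/, an unrounded vowel → -di → *tuedi*.
The last vowel of the past-tense form *tuedi* is /i/, which is a high vowel, so the agentive suffix is -tuf, giving *tuedituf*.
The final sound of the agentive form *tuedituf* is /f/, which is a non-sibilant consonant, so the plural suffix is -mum, giving *tueditufmum*.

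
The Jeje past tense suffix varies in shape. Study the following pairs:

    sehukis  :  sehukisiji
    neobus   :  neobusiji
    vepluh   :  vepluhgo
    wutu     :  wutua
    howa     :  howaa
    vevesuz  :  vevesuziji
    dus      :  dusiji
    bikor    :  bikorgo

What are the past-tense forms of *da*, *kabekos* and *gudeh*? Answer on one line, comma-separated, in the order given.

daa, kabekosiji, gudehgo

The suffix is conditioned by the final sound: -iji when the stem ends in a sibilant (*sehukis*, *neobus*, *vevesuz*, *dus*); -go when the stem ends in a non-sibilant consonant (*vepluh*, *bikor*); -a when the stem ends in a vowel (*wutu*, *howa*).
*da*: final sound = /a/, a vowel → -a → *daa*.
*kabekos* — final sound /s/ (a sibilant) → -iji → *kabekosiji*.
*gudeh*: final sound = /h/, a non-sibilant consonant → -go → *gudehgo*.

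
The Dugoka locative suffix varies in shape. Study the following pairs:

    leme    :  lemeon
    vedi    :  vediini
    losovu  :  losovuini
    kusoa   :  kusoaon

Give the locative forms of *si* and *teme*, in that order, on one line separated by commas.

The suffix is conditioned by the last vowel: -ini when the last vowel of the stem is a high vowel (*vedi*, *losovu*); -on when the last vowel of the stem is a non-high vowel (*leme*, *kusoa*).
*si* — last vowel /i/ (a high vowel) → -ini → *siini*.
The last vowel of *teme* is /e/, which is a non-high vowel, so the suffix is -on, giving *temeon*.

siini, temeon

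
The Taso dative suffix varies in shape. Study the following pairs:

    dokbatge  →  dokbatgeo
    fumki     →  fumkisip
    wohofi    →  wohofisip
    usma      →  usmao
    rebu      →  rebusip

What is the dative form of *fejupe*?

The pattern is height harmony: -sip when the last vowel of the stem is a high vowel (*fumki*, *wohofi*, *rebu*); -o when the last vowel of the stem is a non-high vowel (*dokbatge*, *usma*).
*fejupe* — last vowel /e/ (a non-high vowel) → -o → *fejupeo*.

fejupeo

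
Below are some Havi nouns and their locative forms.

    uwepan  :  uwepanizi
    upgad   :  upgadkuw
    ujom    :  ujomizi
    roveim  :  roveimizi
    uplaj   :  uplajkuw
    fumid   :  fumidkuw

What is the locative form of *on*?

The suffix is conditioned by the final consonant: -izi when the stem ends in a nasal (*uwepan*, *ujom*, *roveim*); -kuw when the stem ends in a non-nasal consonant (*upgad*, *uplaj*, *fumid*).
*on* — final consonant /n/ (a nasal) → -izi → *onizi*.

onizi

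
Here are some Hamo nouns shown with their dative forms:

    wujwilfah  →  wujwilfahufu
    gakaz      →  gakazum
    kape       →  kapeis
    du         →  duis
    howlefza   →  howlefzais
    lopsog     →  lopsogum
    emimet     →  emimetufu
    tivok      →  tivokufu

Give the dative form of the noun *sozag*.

sozagum

The suffix is conditioned by the final sound: -ufu when the stem ends in a voiceless consonant (*wujwilfah*, *emimet*, *tivok*); -um when the stem ends in a voiced consonant (*gakaz*, *lopsog*); -is when the stem ends in a vowel (*kape*, *du*, *howlefza*).
Since the final sound of *sozag* is /g/ (a voiced consonant), it takes -um, giving *sozagum*.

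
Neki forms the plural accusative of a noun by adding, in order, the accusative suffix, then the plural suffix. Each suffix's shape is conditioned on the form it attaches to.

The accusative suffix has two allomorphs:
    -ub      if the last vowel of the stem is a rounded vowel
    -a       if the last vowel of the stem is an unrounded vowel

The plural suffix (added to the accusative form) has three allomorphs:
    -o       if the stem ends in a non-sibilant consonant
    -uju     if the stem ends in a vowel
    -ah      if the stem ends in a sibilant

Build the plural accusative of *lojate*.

lojateauju

*lojate* — last vowel /e/ (an unrounded vowel) → -a → *lojatea*.
The accusative form *lojatea*: final sound = /a/, a vowel → -uju → *lojateauju*.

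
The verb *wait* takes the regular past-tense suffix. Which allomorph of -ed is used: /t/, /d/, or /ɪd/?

The stem *wait* ends in /t/ or /d/.
The -ed suffix is realized as /ɪd/ after /t, d/; as /t/ after other voiceless consonants; and as /d/ after other voiced sounds.
So -ed on *wait* is pronounced /ɪd/.

/ɪd/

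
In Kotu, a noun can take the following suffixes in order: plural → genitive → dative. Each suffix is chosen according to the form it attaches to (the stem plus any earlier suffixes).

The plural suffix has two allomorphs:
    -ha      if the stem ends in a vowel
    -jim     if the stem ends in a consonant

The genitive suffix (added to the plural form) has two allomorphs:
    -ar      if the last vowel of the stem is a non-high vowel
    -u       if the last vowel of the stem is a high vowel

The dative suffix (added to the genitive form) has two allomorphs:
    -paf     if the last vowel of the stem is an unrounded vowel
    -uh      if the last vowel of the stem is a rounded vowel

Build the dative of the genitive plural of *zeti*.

zetihaarpaf

*zeti*: final sound = /i/, a vowel → -ha → *zetiha*.
Since the last vowel of the plural form *zetiha* is /a/ (a non-high vowel), it takes -ar, giving *zetihaar*.
Since the last vowel of the genitive form *zetihaar* is /a/ (an unrounded vowel), it takes -paf, giving *zetihaarpaf*.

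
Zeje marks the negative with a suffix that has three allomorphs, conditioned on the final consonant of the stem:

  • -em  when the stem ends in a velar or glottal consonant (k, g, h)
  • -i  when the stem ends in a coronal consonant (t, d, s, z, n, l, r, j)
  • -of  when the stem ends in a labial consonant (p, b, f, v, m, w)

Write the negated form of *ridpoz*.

ridpozi

*ridpoz*: final consonant = /z/, coronal → -i → *ridpozi*.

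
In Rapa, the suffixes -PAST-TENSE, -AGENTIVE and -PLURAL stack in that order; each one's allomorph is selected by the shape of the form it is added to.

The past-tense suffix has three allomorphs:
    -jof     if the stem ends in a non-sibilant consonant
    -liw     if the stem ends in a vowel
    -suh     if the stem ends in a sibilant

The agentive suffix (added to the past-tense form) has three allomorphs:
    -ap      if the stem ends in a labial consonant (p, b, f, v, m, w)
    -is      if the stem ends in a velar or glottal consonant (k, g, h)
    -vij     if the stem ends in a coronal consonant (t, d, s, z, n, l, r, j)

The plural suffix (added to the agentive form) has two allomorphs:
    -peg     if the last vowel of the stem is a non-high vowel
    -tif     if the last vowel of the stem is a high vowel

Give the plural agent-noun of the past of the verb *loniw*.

loniwjofappeg

*loniw* — final sound /w/ (a non-sibilant consonant) → -jof → *loniwjof*.
The past-tense form *loniwjof*: final consonant = /f/, labial → -ap → *loniwjofap*.
Since the last vowel of the agentive form *loniwjofap* is /a/ (a non-high vowel), it takes -peg, giving *loniwjofappeg*.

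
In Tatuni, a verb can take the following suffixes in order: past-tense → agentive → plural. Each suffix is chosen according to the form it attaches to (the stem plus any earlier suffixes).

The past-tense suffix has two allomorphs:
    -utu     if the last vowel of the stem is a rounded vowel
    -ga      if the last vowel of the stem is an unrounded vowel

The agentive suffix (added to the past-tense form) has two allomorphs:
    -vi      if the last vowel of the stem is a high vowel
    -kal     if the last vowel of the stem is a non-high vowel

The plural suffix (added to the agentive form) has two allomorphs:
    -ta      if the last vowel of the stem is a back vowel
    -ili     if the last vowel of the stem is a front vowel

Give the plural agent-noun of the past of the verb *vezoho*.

vezohoutuviili

*vezoho*: last vowel = /o/, a rounded vowel → -utu → *vezohoutu*.
The last vowel of the past-tense form *vezohoutu* is /u/, which is a high vowel, so the agentive suffix is -vi, giving *vezohoutuvi*.
The last vowel of the agentive form *vezohoutuvi* is /i/, which is a front vowel, so the plural suffix is -ili, giving *vezohoutuviili*.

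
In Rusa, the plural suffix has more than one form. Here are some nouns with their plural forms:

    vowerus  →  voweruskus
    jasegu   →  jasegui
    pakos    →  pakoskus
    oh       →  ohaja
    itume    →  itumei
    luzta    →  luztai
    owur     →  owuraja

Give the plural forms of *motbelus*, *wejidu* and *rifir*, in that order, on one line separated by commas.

Looking at the final sound of each stem: -kus when the stem ends in a sibilant (*vowerus*, *pakos*); -aja when the stem ends in a non-sibilant consonant (*oh*, *owur*); -i when the stem ends in a vowel (*jasegu*, *itume*, *luzta*).
Since the final sound of *motbelus* is /s/ (a sibilant), it takes -kus, giving *motbeluskus*.
The final sound of *wejidu* is /u/, which is a vowel, so the suffix is -i, giving *wejidui*.
The final sound of *rifir* is /r/, which is a non-sibilant consonant, so the suffix is -aja, giving *rifiraja*.

motbeluskus, wejidui, rifiraja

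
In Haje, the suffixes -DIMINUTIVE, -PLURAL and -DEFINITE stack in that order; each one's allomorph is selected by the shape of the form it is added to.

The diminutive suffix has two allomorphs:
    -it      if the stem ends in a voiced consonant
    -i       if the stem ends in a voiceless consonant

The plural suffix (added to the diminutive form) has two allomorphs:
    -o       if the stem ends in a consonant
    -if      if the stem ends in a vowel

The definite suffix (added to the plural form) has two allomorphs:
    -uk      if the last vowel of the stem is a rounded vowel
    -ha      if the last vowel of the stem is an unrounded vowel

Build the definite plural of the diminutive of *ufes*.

ufesiifha

*ufes*: final consonant = /s/, voiceless → -i → *ufesi*.
The final sound of the diminutive form *ufesi* is /i/, which is a vowel, so the plural suffix is -if, giving *ufesiif*.
Since the last vowel of the plural form *ufesiif* is /i/ (an unrounded vowel), it takes -ha, giving *ufesiifha*.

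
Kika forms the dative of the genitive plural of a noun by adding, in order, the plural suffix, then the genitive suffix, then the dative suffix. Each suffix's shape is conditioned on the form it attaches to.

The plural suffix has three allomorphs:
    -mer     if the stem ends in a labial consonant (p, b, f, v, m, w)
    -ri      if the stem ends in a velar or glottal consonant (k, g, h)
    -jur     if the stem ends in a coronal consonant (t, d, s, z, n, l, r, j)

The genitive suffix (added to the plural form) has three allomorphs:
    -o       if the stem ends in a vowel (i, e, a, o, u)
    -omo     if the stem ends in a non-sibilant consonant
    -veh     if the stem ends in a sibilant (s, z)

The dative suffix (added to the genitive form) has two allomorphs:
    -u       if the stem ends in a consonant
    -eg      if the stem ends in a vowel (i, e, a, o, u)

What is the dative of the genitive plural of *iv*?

The final consonant of *iv* is /v/, which is labial, so the plural suffix is -mer, giving *ivmer*.
The final sound of the plural form *ivmer* is /r/, which is a non-sibilant consonant, so the genitive suffix is -omo, giving *ivmeromo*.
The genitive form *ivmeromo* — final sound /o/ (a vowel) → -eg → *ivmeromoeg*.

ivmeromoeg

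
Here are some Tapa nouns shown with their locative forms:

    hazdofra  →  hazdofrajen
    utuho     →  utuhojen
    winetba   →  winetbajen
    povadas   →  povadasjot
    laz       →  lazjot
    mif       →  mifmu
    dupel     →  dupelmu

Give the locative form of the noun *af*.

afmu

The alternation tracks the final sound of the stem — -jot when the stem ends in a sibilant (*povadas*, *laz*); -mu when the stem ends in a non-sibilant consonant (*mif*, *dupel*); -jen when the stem ends in a vowel (*hazdofra*, *utuho*, *winetba*).
The final sound of *af* is /f/, which is a non-sibilant consonant, so the suffix is -mu, giving *afmu*.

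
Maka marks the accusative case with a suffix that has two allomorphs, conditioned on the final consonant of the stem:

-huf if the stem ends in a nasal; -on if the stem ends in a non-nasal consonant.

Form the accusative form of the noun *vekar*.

Since the final consonant of *vekar* is /r/ (non-nasal), it takes -on, giving *vekaron*.

vekaron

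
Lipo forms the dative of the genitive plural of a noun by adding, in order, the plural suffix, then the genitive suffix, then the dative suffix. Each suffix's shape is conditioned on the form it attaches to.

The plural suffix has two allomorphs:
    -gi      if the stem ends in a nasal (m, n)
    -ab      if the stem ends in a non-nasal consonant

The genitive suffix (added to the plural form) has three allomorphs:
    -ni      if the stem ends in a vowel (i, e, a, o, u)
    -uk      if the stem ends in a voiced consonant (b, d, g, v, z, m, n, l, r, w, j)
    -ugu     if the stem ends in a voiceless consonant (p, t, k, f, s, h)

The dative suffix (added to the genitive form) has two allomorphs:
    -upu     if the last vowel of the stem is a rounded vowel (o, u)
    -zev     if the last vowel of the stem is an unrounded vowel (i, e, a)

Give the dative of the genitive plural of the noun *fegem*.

fegemginizev

*fegem*: final consonant = /m/, a nasal → -gi → *fegemgi*.
The plural form *fegemgi*: final sound = /i/, a vowel → -ni → *fegemgini*.
Since the last vowel of the genitive form *fegemgini* is /i/ (an unrounded vowel), it takes -zev, giving *fegemginizev*.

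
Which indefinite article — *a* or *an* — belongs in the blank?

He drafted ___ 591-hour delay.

a

The indefinite article is chosen by the initial *sound* of the following word, not its spelling.
The number *591* is spoken "five hundred …", beginning with /faɪv/ — a consonant sound.
So the article is *a*: He drafted a 591-hour delay.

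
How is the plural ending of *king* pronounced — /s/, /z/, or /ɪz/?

The stem *king* ends in a voiced non-sibilant sound.
The plural suffix surfaces as /ɪz/ after sibilants, /s/ after other voiceless consonants, and /z/ after other voiced sounds.
So the plural -s on *king* is pronounced /z/.

/z/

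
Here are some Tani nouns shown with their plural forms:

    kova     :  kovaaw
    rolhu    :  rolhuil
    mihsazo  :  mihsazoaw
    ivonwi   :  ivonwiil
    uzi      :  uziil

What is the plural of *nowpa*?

nowpaaw

The pattern is height harmony: -il when the last vowel of the stem is a high vowel (*rolhu*, *ivonwi*, *uzi*); -aw when the last vowel of the stem is a non-high vowel (*kova*, *mihsazo*).
The last vowel of *nowpa* is /a/, which is a non-high vowel, so the suffix is -aw, giving *nowpaaw*.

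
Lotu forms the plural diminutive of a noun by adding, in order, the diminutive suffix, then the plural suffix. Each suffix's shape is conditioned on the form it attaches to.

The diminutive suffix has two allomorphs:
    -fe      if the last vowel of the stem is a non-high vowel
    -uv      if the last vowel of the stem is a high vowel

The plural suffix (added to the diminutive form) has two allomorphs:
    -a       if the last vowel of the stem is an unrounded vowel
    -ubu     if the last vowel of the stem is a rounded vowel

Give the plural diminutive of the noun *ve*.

*ve* — last vowel /e/ (a non-high vowel) → -fe → *vefe*.
The last vowel of the diminutive form *vefe* is /e/, which is an unrounded vowel, so the plural suffix is -a, giving *vefea*.

vefea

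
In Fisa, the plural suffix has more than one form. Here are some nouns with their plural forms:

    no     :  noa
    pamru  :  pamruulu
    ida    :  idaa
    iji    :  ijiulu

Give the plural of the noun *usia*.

usiaa

The pattern is height harmony: -ulu when the last vowel of the stem is a high vowel (*pamru*, *iji*); -a when the last vowel of the stem is a non-high vowel (*no*, *ida*).
*usia*: last vowel = /a/, a non-high vowel → -a → *usiaa*.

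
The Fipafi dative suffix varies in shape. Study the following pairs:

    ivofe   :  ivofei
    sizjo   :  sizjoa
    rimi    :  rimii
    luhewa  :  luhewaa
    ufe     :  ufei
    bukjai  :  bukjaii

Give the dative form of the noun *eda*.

edaa

The alternation tracks the last vowel of the stem — -i when the last vowel of the stem is a front vowel (*ivofe*, *rimi*, *ufe*, *bukjai*); -a when the last vowel of the stem is a back vowel (*sizjo*, *luhewa*).
*eda* — last vowel /a/ (a back vowel) → -a → *edaa*.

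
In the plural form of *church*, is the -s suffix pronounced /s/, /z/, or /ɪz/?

The stem *church* ends in a sibilant (/s, z, ʃ, ʒ, tʃ, dʒ/).
The plural suffix surfaces as /ɪz/ after sibilants, /s/ after other voiceless consonants, and /z/ after other voiced sounds.
So the plural -s on *church* is pronounced /ɪz/.

/ɪz/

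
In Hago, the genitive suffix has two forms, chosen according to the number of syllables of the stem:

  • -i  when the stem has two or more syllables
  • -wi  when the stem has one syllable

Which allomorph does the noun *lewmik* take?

*lewmik* (2 syllables) → -i.

-i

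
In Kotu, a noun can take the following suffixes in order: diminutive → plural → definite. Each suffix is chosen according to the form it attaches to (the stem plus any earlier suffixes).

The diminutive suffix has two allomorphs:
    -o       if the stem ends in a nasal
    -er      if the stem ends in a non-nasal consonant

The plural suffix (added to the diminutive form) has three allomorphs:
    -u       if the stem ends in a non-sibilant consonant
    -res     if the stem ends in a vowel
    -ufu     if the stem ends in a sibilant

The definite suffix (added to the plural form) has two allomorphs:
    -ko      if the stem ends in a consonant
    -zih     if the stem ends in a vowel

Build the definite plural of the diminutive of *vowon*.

*vowon* — final consonant /n/ (a nasal) → -o → *vowono*.
The diminutive form *vowono*: final sound = /o/, a vowel → -res → *vowonores*.
The plural form *vowonores*: final sound = /s/, a consonant → -ko → *vowonoresko*.

vowonoresko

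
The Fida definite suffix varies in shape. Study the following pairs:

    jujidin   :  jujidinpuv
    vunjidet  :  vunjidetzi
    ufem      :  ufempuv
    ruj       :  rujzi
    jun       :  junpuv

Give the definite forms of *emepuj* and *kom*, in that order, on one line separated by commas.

Looking at the final consonant of each stem: -puv when the stem ends in a nasal (*jujidin*, *ufem*, *jun*); -zi when the stem ends in a non-nasal consonant (*vunjidet*, *ruj*).
*emepuj*: final consonant = /j/, non-nasal → -zi → *emepujzi*.
The final consonant of *kom* is /m/, which is a nasal, so the suffix is -puv, giving *kompuv*.

emepujzi, kompuv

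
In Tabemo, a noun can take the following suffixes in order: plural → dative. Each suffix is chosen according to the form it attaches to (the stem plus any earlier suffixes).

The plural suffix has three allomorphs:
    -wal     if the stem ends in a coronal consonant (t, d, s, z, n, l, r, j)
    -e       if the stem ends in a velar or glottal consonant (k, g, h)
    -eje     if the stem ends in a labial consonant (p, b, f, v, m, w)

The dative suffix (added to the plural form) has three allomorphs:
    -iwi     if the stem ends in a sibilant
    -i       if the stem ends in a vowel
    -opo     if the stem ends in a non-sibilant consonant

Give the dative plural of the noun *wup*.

The final consonant of *wup* is /p/, which is labial, so the plural suffix is -eje, giving *wupeje*.
The final sound of the plural form *wupeje* is /e/, which is a vowel, so the dative suffix is -i, giving *wupejei*.

wupejei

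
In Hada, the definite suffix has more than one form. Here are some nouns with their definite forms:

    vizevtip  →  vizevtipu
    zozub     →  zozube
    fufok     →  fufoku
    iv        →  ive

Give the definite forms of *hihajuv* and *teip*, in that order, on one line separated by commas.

hihajuve, teipu

Looking at the final consonant of each stem: -u when the stem ends in a voiceless consonant (*vizevtip*, *fufok*); -e when the stem ends in a voiced consonant (*zozub*, *iv*).
*hihajuv*: final consonant = /v/, voiced → -e → *hihajuve*.
*teip* — final consonant /p/ (voiceless) → -u → *teipu*.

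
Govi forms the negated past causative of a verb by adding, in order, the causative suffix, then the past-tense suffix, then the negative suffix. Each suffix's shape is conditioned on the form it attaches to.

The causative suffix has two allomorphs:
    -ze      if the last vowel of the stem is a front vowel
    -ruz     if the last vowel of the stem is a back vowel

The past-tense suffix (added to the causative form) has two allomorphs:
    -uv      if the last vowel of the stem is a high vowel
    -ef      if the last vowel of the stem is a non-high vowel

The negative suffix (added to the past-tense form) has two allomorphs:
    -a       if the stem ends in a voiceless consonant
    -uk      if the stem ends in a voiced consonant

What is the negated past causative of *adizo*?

adizoruzuvuk

*adizo* — last vowel /o/ (a back vowel) → -ruz → *adizoruz*.
Since the last vowel of the causative form *adizoruz* is /u/ (a high vowel), it takes -uv, giving *adizoruzuv*.
Since the final consonant of the past-tense form *adizoruzuv* is /v/ (voiced), it takes -uk, giving *adizoruzuvuk*.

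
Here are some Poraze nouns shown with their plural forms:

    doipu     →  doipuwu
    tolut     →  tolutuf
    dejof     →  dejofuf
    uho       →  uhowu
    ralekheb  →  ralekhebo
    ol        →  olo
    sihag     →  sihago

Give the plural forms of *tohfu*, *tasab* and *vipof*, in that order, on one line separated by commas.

Looking at the final sound of each stem: -uf when the stem ends in a voiceless consonant (*tolut*, *dejof*); -o when the stem ends in a voiced consonant (*ralekheb*, *ol*, *sihag*); -wu when the stem ends in a vowel (*doipu*, *uho*).
The final sound of *tohfu* is /u/, which is a vowel, so the suffix is -wu, giving *tohfuwu*.
The final sound of *tasab* is /b/, which is a voiced consonant, so the suffix is -o, giving *tasabo*.
The final sound of *vipof* is /f/, which is a voiceless consonant, so the suffix is -uf, giving *vipofuf*.

tohfuwu, tasabo, vipofuf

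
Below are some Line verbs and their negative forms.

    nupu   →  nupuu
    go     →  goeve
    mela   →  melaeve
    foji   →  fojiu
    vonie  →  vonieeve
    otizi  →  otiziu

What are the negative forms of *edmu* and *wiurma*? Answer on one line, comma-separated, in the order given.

edmuu, wiurmaeve

The suffix is conditioned by the last vowel: -u when the last vowel of the stem is a high vowel (*nupu*, *foji*, *otizi*); -eve when the last vowel of the stem is a non-high vowel (*go*, *mela*, *vonie*).
Since the last vowel of *edmu* is /u/ (a high vowel), it takes -u, giving *edmuu*.
*wiurma*: last vowel = /a/, a non-high vowel → -eve → *wiurmaeve*.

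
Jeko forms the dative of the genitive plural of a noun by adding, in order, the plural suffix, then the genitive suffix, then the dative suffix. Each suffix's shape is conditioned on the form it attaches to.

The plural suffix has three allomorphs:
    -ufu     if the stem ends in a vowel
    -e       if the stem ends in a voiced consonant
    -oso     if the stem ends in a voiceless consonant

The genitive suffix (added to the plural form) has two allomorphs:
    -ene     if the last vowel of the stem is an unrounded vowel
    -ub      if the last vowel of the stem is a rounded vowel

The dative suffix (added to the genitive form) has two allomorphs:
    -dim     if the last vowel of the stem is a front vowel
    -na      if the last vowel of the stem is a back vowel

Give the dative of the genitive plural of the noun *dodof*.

*dodof*: final sound = /f/, a voiceless consonant → -oso → *dodofoso*.
The plural form *dodofoso*: last vowel = /o/, a rounded vowel → -ub → *dodofosoub*.
Since the last vowel of the genitive form *dodofosoub* is /u/ (a back vowel), it takes -na, giving *dodofosoubna*.

dodofosoubna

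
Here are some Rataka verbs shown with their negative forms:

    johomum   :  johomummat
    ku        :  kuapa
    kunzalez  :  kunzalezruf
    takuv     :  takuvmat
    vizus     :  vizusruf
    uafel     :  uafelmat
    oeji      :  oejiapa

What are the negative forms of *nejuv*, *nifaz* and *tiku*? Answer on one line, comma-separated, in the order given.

The pattern is sibilance of the final sound: -ruf when the stem ends in a sibilant (*kunzalez*, *vizus*); -mat when the stem ends in a non-sibilant consonant (*johomum*, *takuv*, *uafel*); -apa when the stem ends in a vowel (*ku*, *oeji*).
The final sound of *nejuv* is /v/, which is a non-sibilant consonant, so the suffix is -mat, giving *nejuvmat*.
Since the final sound of *nifaz* is /z/ (a sibilant), it takes -ruf, giving *nifazruf*.
Since the final sound of *tiku* is /u/ (a vowel), it takes -apa, giving *tikuapa*.

nejuvmat, nifazruf, tikuapa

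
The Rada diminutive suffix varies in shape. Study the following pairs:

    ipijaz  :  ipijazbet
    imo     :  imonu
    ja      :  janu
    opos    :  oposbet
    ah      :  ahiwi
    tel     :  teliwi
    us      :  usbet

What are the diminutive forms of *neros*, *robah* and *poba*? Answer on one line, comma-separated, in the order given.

The alternation tracks the final sound of the stem — -bet when the stem ends in a sibilant (*ipijaz*, *opos*, *us*); -iwi when the stem ends in a non-sibilant consonant (*ah*, *tel*); -nu when the stem ends in a vowel (*imo*, *ja*).
*neros*: final sound = /s/, a sibilant → -bet → *nerosbet*.
The final sound of *robah* is /h/, which is a non-sibilant consonant, so the suffix is -iwi, giving *robahiwi*.
Since the final sound of *poba* is /a/ (a vowel), it takes -nu, giving *pobanu*.

nerosbet, robahiwi, pobanu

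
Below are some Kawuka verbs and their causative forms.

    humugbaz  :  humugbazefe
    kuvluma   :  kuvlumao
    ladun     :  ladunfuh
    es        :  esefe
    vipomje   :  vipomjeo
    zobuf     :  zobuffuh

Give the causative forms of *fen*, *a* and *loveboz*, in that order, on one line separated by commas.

fenfuh, ao, lovebozefe

The pattern is sibilance of the final sound: -efe when the stem ends in a sibilant (*humugbaz*, *es*); -fuh when the stem ends in a non-sibilant consonant (*ladun*, *zobuf*); -o when the stem ends in a vowel (*kuvluma*, *vipomje*).
*fen*: final sound = /n/, a non-sibilant consonant → -fuh → *fenfuh*.
Since the final sound of *a* is /a/ (a vowel), it takes -o, giving *ao*.
*loveboz*: final sound = /z/, a sibilant → -efe → *lovebozefe*.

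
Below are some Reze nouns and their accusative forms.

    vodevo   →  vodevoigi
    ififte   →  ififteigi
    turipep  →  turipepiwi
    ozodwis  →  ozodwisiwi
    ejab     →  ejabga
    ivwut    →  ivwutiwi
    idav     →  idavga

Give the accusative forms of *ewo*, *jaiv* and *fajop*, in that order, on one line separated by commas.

The alternation tracks the final sound of the stem — -iwi when the stem ends in a voiceless consonant (*turipep*, *ozodwis*, *ivwut*); -ga when the stem ends in a voiced consonant (*ejab*, *idav*); -igi when the stem ends in a vowel (*vodevo*, *ififte*).
*ewo* — final sound /o/ (a vowel) → -igi → *ewoigi*.
*jaiv* — final sound /v/ (a voiced consonant) → -ga → *jaivga*.
Since the final sound of *fajop* is /p/ (a voiceless consonant), it takes -iwi, giving *fajopiwi*.

ewoigi, jaivga, fajopiwi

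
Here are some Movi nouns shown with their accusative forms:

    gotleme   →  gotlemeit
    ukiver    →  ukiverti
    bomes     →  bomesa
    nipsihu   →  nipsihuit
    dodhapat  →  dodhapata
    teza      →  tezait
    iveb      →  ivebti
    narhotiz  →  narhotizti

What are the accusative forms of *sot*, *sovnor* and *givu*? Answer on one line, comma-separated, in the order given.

sota, sovnorti, givuit

The suffix is conditioned by the final sound: -a when the stem ends in a voiceless consonant (*bomes*, *dodhapat*); -ti when the stem ends in a voiced consonant (*ukiver*, *iveb*, *narhotiz*); -it when the stem ends in a vowel (*gotleme*, *nipsihu*, *teza*).
Since the final sound of *sot* is /t/ (a voiceless consonant), it takes -a, giving *sota*.
Since the final sound of *sovnor* is /r/ (a voiced consonant), it takes -ti, giving *sovnorti*.
Since the final sound of *givu* is /u/ (a vowel), it takes -it, giving *givuit*.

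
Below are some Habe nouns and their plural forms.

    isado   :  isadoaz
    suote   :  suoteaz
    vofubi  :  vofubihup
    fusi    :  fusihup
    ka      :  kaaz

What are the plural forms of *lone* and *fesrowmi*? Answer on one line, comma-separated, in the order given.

loneaz, fesrowmihup

Looking at the last vowel of each stem: -hup when the last vowel of the stem is a high vowel (*vofubi*, *fusi*); -az when the last vowel of the stem is a non-high vowel (*isado*, *suote*, *ka*).
The last vowel of *lone* is /e/, which is a non-high vowel, so the suffix is -az, giving *loneaz*.
*fesrowmi* — last vowel /i/ (a high vowel) → -hup → *fesrowmihup*.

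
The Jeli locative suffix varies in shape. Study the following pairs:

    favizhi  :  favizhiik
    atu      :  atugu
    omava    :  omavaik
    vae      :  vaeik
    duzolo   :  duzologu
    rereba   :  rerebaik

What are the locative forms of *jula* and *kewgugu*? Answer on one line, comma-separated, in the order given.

The pattern is rounding harmony: -gu when the last vowel of the stem is a rounded vowel (*atu*, *duzolo*); -ik when the last vowel of the stem is an unrounded vowel (*favizhi*, *omava*, *vae*, *rereba*).
Since the last vowel of *jula* is /a/ (an unrounded vowel), it takes -ik, giving *julaik*.
*kewgugu* — last vowel /u/ (a rounded vowel) → -gu → *kewgugugu*.

julaik, kewgugugu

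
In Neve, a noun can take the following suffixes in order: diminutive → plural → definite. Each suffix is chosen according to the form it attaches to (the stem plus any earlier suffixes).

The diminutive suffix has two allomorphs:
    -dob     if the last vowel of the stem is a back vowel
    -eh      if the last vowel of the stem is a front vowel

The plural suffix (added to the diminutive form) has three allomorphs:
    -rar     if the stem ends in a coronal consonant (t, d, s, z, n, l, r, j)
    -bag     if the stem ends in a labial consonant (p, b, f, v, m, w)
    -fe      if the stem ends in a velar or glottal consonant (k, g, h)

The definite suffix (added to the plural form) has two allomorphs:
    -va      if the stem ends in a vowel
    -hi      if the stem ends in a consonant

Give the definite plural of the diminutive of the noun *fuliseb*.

The last vowel of *fuliseb* is /e/, which is a front vowel, so the diminutive suffix is -eh, giving *fulisebeh*.
The diminutive form *fulisebeh* — final consonant /h/ (velar/glottal) → -fe → *fulisebehfe*.
The plural form *fulisebehfe*: final sound = /e/, a vowel → -va → *fulisebehfeva*.

fulisebehfeva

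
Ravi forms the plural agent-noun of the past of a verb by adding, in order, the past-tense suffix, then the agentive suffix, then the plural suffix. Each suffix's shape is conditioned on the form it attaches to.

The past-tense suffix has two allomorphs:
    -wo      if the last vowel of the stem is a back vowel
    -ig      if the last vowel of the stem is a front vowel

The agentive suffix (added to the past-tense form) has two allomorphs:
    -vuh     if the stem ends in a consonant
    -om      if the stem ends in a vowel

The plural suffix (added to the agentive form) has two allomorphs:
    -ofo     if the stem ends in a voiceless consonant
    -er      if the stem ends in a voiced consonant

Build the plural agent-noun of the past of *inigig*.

inigigigvuhofo

The last vowel of *inigig* is /i/, which is a front vowel, so the past-tense suffix is -ig, giving *inigigig*.
The past-tense form *inigigig*: final sound = /g/, a consonant → -vuh → *inigigigvuh*.
The agentive form *inigigigvuh* — final consonant /h/ (voiceless) → -ofo → *inigigigvuhofo*.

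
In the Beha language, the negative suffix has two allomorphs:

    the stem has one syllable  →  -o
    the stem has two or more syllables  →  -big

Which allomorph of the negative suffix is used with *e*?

-o

*e* has one syllable, so the suffix is -o.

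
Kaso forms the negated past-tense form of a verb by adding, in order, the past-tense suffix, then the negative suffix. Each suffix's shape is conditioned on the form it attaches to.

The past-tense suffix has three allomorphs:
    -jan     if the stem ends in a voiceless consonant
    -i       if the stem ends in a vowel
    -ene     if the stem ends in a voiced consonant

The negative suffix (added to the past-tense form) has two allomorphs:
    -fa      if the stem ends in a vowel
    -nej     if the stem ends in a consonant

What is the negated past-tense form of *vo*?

The final sound of *vo* is /o/, which is a vowel, so the past-tense suffix is -i, giving *voi*.
Since the final sound of the past-tense form *voi* is /i/ (a vowel), it takes -fa, giving *voifa*.

voifa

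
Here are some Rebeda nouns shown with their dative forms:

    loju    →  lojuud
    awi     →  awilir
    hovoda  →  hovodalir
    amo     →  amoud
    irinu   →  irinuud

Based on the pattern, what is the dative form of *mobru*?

mobruud

The pattern is rounding harmony: -ud when the last vowel of the stem is a rounded vowel (*loju*, *amo*, *irinu*); -lir when the last vowel of the stem is an unrounded vowel (*awi*, *hovoda*).
*mobru* — last vowel /u/ (a rounded vowel) → -ud → *mobruud*.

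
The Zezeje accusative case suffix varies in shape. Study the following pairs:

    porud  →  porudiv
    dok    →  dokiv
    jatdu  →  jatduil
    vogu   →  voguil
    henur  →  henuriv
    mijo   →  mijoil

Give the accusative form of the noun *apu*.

apuil

The alternation tracks the final sound of the stem — -iv when the stem ends in a consonant (*porud*, *dok*, *henur*); -il when the stem ends in a vowel (*jatdu*, *vogu*, *mijo*).
The final sound of *apu* is /u/, which is a vowel, so the suffix is -il, giving *apuil*.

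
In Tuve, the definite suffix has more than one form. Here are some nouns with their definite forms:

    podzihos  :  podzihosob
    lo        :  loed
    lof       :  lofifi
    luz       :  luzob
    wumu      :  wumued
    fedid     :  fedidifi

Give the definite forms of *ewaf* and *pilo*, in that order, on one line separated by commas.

ewafifi, piloed

Looking at the final sound of each stem: -ob when the stem ends in a sibilant (*podzihos*, *luz*); -ifi when the stem ends in a non-sibilant consonant (*lof*, *fedid*); -ed when the stem ends in a vowel (*lo*, *wumu*).
Since the final sound of *ewaf* is /f/ (a non-sibilant consonant), it takes -ifi, giving *ewafifi*.
*pilo*: final sound = /o/, a vowel → -ed → *piloed*.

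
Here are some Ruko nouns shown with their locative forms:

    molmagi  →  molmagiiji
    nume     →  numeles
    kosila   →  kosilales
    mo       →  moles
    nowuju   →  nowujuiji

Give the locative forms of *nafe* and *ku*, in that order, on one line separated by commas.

The pattern is height harmony: -iji when the last vowel of the stem is a high vowel (*molmagi*, *nowuju*); -les when the last vowel of the stem is a non-high vowel (*nume*, *kosila*, *mo*).
The last vowel of *nafe* is /e/, which is a non-high vowel, so the suffix is -les, giving *nafeles*.
*ku* — last vowel /u/ (a high vowel) → -iji → *kuiji*.

nafeles, kuiji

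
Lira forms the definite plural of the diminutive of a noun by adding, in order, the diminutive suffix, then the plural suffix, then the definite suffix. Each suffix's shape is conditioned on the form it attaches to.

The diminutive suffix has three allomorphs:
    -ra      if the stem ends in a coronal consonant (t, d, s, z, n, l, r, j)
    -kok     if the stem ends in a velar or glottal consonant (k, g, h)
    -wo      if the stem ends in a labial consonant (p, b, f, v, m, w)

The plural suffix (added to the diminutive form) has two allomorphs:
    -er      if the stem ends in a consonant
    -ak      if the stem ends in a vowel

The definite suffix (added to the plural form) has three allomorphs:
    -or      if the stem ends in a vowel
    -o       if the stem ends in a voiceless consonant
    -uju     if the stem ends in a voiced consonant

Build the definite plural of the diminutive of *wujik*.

wujikkokeruju

*wujik*: final consonant = /k/, velar/glottal → -kok → *wujikkok*.
The final sound of the diminutive form *wujikkok* is /k/, which is a consonant, so the plural suffix is -er, giving *wujikkoker*.
The final sound of the plural form *wujikkoker* is /r/, which is a voiced consonant, so the definite suffix is -uju, giving *wujikkokeruju*.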